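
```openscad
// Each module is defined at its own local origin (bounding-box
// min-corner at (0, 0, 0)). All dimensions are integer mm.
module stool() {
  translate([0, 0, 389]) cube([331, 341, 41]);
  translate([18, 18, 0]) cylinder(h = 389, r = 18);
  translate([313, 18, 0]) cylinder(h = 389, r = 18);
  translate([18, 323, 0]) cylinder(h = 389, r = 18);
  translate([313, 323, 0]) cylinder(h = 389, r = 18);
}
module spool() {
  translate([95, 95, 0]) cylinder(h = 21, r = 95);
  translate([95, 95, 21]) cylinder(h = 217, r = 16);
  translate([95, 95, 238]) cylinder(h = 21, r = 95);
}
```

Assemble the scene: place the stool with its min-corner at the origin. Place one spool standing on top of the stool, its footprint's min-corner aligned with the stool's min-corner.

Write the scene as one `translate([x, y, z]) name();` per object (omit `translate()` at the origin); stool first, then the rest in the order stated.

stool();
translate([0, 0, 430]) spool();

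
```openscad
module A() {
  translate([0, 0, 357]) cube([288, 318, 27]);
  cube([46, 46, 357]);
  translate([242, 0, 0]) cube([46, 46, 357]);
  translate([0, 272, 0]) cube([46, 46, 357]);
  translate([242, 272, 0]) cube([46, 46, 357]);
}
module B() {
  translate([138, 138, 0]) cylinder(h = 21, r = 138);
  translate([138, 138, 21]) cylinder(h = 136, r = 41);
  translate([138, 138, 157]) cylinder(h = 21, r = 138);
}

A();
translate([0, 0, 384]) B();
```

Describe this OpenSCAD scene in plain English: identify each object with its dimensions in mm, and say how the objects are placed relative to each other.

A is a four-legged stool. The seat is a 288×318×27 mm slab whose top surface is at z = 384 mm; four square legs, each 46×46 mm in cross-section, run from the floor (z = 0) to the underside of the seat, each flush with a corner of the seat.

B is a spool: two coaxial disc flanges of radius 138 mm and thickness 21 mm, joined by a core cylinder of radius 41 mm and height 136 mm. The lower flange rests on z = 0 and the three cylinders share a vertical axis.

The spool is on top of the stool.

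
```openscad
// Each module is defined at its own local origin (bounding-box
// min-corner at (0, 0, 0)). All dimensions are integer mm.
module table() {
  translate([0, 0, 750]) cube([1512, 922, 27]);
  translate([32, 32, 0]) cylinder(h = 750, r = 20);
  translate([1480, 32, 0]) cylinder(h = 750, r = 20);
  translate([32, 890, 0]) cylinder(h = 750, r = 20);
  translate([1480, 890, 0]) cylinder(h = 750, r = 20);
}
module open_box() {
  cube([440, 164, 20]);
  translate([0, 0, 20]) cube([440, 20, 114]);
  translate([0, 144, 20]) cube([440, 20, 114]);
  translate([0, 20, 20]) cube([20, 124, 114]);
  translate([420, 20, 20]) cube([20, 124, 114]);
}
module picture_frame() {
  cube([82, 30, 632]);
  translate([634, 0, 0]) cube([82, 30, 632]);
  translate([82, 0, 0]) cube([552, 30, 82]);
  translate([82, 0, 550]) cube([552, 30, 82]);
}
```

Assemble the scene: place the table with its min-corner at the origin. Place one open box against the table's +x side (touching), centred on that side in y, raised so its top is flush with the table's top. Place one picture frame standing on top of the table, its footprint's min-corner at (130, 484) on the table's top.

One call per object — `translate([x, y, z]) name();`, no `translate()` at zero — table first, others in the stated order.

table();
translate([1512, 379, 643]) open_box();
translate([130, 484, 777]) picture_frame();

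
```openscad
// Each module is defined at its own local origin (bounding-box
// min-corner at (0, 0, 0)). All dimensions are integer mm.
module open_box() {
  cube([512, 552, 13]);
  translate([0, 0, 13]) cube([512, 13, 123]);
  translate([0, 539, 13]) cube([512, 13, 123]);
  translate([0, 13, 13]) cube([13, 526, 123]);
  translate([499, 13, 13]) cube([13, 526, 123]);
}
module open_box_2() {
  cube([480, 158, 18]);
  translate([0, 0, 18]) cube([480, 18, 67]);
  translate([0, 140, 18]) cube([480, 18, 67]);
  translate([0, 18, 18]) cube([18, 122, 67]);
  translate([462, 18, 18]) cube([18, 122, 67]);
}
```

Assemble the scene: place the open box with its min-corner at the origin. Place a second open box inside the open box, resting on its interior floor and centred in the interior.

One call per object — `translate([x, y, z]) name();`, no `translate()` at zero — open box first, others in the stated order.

open_box();
translate([16, 197, 13]) open_box_2();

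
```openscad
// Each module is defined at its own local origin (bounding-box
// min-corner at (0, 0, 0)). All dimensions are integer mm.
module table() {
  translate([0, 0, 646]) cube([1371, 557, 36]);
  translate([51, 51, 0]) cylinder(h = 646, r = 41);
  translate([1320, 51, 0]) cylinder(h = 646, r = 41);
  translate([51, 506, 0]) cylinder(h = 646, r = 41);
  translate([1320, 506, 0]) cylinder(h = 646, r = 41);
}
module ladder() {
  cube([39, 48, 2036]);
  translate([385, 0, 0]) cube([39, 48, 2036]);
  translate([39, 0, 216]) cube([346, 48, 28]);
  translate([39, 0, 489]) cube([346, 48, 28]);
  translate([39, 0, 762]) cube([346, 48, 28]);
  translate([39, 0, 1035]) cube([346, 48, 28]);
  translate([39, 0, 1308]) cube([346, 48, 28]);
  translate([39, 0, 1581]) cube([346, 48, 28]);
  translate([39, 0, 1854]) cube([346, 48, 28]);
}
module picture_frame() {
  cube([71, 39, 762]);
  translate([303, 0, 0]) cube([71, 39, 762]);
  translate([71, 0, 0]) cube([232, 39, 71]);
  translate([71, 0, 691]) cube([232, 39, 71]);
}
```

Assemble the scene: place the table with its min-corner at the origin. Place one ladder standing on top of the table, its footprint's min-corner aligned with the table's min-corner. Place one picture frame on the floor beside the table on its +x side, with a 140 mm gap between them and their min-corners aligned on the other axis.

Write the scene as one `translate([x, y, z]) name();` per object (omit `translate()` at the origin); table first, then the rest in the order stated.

table();
translate([0, 0, 682]) ladder();
translate([1511, 0, 0]) picture_frame();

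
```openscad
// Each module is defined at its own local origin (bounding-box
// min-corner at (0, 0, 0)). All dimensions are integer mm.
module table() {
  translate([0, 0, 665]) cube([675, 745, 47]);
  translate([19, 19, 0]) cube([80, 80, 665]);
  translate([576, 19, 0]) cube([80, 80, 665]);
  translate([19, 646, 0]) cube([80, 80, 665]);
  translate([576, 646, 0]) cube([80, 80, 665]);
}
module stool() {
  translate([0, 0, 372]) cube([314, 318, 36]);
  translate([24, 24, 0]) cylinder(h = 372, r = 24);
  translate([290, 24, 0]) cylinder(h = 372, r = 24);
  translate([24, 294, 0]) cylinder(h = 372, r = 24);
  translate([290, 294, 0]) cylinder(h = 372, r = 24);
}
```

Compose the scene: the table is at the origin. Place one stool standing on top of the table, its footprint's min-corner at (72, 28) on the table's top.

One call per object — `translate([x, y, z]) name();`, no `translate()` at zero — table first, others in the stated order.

table();
translate([72, 28, 712]) stool();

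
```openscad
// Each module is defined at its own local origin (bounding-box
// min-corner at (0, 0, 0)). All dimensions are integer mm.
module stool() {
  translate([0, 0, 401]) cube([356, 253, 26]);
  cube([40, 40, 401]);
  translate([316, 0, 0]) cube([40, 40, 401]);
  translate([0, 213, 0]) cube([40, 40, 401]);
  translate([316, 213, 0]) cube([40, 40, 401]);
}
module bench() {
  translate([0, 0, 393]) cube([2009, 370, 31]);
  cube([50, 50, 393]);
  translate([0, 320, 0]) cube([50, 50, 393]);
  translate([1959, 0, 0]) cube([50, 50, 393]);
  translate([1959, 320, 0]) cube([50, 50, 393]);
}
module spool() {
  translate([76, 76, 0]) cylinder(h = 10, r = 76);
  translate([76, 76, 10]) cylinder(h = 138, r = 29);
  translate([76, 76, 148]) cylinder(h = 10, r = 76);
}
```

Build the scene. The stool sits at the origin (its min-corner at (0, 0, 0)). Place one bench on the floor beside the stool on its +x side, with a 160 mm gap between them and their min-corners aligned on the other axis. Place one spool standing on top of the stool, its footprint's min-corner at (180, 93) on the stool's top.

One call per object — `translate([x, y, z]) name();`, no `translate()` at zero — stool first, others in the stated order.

stool();
translate([516, 0, 0]) bench();
translate([180, 93, 427]) spool();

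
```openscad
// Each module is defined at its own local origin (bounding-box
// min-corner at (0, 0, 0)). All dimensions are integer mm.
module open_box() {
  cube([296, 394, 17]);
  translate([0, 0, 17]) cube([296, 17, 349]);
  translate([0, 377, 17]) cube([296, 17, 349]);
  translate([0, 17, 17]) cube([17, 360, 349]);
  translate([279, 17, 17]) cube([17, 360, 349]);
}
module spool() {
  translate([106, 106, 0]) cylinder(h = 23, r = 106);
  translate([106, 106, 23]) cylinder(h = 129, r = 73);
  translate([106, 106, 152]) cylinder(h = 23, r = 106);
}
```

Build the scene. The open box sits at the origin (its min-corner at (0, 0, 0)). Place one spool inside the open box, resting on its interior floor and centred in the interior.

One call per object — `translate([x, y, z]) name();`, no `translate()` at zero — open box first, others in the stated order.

open_box();
translate([42, 91, 17]) spool();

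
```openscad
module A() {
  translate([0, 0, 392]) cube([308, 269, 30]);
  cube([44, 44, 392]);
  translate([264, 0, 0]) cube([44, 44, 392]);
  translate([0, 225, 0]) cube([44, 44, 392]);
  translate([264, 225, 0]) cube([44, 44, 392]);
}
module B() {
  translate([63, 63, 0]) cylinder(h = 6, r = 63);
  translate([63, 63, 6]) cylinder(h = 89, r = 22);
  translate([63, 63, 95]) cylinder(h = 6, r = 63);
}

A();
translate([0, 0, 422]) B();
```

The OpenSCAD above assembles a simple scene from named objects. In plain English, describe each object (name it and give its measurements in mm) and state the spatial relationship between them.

A is a simple wooden stool: a rectangular seat 308 mm (x) by 269 mm (y), 30 mm thick, top face at z = 422 mm, on four square legs, each 44×44 mm in cross-section. The legs rest on z = 0, each flush with a corner of the seat.

B is a spool: two coaxial disc flanges of radius 63 mm and thickness 6 mm, joined by a core cylinder of radius 22 mm and height 89 mm. The lower flange rests on z = 0 and the three cylinders share a vertical axis.

The spool is on top of the stool.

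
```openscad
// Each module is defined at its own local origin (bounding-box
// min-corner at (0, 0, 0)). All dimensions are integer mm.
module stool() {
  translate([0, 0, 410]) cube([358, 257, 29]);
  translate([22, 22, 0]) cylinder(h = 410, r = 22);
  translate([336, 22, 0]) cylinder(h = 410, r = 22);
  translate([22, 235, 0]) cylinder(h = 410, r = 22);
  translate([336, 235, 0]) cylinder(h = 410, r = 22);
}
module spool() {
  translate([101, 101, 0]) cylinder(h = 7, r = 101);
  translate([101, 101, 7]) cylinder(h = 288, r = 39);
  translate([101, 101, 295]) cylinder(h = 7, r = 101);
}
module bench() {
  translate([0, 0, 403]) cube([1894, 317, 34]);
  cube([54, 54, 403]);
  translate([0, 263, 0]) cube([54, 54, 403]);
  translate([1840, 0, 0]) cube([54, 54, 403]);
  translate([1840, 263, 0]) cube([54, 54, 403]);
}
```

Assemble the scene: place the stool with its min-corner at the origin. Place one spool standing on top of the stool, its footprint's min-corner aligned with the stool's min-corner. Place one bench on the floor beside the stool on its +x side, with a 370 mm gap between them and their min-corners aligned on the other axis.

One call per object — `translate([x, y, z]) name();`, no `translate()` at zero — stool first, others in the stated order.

stool();
translate([0, 0, 439]) spool();
translate([728, 0, 0]) bench();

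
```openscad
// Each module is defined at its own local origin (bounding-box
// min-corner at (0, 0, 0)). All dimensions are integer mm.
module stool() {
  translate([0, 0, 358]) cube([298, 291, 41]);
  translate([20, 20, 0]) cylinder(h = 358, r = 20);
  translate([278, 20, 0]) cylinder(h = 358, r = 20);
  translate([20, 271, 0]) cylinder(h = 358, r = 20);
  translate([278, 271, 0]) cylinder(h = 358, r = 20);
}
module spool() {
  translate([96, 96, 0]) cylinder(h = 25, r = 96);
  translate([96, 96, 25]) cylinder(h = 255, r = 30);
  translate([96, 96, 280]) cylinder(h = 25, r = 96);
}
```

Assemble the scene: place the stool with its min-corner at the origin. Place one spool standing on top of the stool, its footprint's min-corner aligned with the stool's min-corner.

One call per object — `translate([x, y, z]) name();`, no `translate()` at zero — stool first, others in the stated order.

stool();
translate([0, 0, 399]) spool();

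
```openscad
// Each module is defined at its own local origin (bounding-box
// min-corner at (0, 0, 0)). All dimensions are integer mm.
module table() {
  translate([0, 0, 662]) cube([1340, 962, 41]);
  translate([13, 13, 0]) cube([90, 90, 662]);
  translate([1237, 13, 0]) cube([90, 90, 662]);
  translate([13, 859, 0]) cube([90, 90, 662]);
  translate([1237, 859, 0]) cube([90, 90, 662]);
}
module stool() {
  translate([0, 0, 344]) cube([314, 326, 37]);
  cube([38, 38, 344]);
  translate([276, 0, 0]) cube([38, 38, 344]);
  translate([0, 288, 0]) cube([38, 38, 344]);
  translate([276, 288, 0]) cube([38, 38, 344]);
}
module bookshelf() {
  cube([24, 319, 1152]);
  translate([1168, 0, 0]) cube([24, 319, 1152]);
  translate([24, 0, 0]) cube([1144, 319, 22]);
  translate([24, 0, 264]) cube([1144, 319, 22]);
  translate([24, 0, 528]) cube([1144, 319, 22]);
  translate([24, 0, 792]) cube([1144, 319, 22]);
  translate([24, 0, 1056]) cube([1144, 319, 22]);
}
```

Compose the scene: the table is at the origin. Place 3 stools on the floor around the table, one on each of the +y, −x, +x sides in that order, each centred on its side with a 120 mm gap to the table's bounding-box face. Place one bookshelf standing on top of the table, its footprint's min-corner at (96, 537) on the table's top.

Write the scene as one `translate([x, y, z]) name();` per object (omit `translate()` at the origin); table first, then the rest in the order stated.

table();
translate([513, 1082, 0]) stool();
translate([-434, 318, 0]) stool();
translate([1460, 318, 0]) stool();
translate([96, 537, 703]) bookshelf();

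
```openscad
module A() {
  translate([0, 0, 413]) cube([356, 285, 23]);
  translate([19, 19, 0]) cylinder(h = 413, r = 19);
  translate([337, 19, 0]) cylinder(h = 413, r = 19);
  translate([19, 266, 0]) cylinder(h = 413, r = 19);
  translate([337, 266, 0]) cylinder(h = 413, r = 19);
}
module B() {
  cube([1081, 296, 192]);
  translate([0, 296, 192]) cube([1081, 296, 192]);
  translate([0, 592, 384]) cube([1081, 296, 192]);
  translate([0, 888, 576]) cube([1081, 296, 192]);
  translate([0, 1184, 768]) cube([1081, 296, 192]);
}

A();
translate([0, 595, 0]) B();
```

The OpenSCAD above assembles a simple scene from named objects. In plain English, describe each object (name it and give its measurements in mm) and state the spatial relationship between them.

A is a simple wooden stool: a rectangular seat 356 mm (x) by 285 mm (y), 23 mm thick, top face at z = 436 mm, on four round legs, each 38 mm in diameter. The legs rest on z = 0, each leg's axis is inset half a diameter from the nearest pair of seat edges (so the leg's bounding box is flush with the corner).

B is a straight staircase of 5 solid steps. Each step is 1081 mm wide (x), 296 mm deep (y, the going) and 192 mm tall (the rise). The first step rests on the floor; each subsequent step sits one going further in +y and one rise higher in +z, directly behind and above the previous step with no overlap.

The staircase is on the floor beside the stool on its +y side.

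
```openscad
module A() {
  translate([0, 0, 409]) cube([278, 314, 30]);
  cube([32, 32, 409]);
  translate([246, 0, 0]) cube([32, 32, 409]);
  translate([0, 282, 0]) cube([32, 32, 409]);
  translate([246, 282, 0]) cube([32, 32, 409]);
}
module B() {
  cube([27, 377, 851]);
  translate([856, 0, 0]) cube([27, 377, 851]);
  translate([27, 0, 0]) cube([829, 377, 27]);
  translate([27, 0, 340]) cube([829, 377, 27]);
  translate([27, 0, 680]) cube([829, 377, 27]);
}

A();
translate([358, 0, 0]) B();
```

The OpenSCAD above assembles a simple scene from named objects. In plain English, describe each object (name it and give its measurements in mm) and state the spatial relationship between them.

A is a four-legged stool. The seat is 278×314 mm, 30 mm thick, top at z = 439 mm. It stands on four square legs, each 32×32 mm in cross-section, from z = 0 to the seat underside, each flush with a corner of the seat.

B is a bookshelf 883 mm wide overall, 377 mm deep and 851 mm tall. The two sides are 27 mm thick vertical panels. 3 horizontal shelves of 27 mm thickness span between the inner faces of the sides; the lowest shelf sits on the floor and shelves are stacked with a clear vertical gap of 313 mm between each pair.

The bookshelf is on the floor beside the stool on its +x side.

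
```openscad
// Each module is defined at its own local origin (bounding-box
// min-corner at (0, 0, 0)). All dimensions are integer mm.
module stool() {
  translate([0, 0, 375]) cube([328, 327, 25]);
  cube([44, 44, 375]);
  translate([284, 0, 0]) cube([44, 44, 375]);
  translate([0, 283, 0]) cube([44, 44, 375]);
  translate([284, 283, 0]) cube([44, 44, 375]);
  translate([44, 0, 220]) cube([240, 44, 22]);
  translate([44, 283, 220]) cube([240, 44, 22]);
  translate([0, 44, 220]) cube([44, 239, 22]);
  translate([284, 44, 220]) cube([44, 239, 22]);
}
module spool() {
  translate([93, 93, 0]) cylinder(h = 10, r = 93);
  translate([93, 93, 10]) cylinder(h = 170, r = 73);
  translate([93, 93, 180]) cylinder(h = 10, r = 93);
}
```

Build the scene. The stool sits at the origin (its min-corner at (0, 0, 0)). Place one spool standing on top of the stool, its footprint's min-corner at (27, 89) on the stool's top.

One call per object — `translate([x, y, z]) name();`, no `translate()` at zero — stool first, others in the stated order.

stool();
translate([27, 89, 400]) spool();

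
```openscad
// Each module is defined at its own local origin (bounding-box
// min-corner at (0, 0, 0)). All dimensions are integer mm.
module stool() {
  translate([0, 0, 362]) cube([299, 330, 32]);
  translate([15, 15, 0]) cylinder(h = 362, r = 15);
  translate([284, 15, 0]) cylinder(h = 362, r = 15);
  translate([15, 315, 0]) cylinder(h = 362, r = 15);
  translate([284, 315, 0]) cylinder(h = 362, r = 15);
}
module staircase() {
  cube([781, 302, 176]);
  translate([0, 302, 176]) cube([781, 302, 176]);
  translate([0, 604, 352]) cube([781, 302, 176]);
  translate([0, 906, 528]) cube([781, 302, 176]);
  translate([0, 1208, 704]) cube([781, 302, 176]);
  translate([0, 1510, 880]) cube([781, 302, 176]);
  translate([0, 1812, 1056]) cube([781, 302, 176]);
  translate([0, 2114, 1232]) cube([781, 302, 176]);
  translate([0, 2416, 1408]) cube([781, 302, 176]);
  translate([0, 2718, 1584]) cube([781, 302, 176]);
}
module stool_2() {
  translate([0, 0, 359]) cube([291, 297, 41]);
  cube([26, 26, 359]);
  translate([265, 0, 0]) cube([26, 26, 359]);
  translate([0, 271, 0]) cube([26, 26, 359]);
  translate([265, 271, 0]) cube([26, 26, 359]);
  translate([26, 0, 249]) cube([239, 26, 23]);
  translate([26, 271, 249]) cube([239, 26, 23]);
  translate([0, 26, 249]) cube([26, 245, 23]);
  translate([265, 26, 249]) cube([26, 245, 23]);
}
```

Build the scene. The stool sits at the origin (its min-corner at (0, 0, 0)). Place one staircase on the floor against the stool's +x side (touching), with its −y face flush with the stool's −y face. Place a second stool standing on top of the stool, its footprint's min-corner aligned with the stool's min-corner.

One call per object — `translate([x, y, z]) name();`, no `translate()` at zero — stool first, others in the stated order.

stool();
translate([299, 0, 0]) staircase();
translate([0, 0, 394]) stool_2();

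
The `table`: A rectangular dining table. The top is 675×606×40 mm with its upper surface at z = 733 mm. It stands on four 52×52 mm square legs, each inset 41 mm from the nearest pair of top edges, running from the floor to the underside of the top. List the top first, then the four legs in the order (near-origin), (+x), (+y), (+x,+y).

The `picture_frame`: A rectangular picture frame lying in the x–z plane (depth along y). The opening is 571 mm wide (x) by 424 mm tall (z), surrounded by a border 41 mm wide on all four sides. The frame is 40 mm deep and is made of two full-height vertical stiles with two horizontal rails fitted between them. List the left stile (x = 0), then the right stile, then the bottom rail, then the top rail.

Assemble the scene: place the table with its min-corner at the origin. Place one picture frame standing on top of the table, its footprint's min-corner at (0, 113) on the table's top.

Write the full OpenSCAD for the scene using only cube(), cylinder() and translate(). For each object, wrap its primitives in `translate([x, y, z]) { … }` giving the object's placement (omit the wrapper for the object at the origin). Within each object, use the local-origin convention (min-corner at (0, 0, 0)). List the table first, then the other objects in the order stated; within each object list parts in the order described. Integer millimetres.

translate([0, 0, 693]) cube([675, 606, 40]);
translate([41, 41, 0]) cube([52, 52, 693]);
translate([582, 41, 0]) cube([52, 52, 693]);
translate([41, 513, 0]) cube([52, 52, 693]);
translate([582, 513, 0]) cube([52, 52, 693]);
translate([0, 113, 733]) {
  cube([41, 40, 506]);
  translate([612, 0, 0]) cube([41, 40, 506]);
  translate([41, 0, 0]) cube([571, 40, 41]);
  translate([41, 0, 465]) cube([571, 40, 41]);
}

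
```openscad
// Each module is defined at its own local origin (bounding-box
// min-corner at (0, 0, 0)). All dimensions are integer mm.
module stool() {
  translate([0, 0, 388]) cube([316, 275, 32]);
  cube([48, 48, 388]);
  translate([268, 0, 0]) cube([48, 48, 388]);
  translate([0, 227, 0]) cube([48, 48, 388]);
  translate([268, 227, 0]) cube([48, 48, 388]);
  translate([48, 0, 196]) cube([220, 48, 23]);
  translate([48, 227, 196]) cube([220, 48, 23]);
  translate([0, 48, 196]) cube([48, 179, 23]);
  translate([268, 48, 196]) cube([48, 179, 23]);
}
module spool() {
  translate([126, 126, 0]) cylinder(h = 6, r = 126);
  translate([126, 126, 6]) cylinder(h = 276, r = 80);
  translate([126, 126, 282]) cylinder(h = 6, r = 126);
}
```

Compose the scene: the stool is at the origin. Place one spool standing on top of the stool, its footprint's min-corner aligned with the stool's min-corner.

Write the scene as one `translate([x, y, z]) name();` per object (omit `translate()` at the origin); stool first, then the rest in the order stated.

stool();
translate([0, 0, 420]) spool();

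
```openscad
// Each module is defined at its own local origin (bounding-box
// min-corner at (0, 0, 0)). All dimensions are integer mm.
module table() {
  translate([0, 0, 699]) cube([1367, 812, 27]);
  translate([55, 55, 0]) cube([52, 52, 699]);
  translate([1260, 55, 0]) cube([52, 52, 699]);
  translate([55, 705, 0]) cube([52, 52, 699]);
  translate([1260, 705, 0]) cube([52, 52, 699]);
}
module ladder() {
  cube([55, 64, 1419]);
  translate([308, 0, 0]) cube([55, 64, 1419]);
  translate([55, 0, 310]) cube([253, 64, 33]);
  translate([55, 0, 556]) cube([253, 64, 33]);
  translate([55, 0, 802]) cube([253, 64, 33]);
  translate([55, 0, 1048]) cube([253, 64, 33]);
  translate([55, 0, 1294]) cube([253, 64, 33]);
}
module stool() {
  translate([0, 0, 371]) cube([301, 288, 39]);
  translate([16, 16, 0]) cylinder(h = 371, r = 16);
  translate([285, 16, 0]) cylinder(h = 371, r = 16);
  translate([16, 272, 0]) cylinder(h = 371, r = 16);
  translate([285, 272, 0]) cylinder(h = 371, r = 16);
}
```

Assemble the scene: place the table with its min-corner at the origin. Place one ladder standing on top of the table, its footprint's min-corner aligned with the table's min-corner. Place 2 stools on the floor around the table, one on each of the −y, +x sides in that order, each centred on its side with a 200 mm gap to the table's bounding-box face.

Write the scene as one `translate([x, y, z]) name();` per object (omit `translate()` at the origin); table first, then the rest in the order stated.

table();
translate([0, 0, 726]) ladder();
translate([533, -488, 0]) stool();
translate([1567, 262, 0]) stool();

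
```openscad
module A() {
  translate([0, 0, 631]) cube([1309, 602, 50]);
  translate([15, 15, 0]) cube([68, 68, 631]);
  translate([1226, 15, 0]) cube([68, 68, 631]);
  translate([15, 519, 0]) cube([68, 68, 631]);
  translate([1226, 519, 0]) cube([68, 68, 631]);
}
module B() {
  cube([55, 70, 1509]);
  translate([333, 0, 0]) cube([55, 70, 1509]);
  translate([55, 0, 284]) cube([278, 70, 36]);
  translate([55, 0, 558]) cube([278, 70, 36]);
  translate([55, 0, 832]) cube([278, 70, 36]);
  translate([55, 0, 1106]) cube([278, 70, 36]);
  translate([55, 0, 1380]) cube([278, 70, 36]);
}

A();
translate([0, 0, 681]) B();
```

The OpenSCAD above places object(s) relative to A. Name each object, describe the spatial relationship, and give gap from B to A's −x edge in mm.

A is a table. B is a ladder. The ladder is on top of the table. The gap from the ladder to the table's −x edge is 0 mm.

The ladder's min-x is at 0; the table's min-x is 0; gap = 0 mm.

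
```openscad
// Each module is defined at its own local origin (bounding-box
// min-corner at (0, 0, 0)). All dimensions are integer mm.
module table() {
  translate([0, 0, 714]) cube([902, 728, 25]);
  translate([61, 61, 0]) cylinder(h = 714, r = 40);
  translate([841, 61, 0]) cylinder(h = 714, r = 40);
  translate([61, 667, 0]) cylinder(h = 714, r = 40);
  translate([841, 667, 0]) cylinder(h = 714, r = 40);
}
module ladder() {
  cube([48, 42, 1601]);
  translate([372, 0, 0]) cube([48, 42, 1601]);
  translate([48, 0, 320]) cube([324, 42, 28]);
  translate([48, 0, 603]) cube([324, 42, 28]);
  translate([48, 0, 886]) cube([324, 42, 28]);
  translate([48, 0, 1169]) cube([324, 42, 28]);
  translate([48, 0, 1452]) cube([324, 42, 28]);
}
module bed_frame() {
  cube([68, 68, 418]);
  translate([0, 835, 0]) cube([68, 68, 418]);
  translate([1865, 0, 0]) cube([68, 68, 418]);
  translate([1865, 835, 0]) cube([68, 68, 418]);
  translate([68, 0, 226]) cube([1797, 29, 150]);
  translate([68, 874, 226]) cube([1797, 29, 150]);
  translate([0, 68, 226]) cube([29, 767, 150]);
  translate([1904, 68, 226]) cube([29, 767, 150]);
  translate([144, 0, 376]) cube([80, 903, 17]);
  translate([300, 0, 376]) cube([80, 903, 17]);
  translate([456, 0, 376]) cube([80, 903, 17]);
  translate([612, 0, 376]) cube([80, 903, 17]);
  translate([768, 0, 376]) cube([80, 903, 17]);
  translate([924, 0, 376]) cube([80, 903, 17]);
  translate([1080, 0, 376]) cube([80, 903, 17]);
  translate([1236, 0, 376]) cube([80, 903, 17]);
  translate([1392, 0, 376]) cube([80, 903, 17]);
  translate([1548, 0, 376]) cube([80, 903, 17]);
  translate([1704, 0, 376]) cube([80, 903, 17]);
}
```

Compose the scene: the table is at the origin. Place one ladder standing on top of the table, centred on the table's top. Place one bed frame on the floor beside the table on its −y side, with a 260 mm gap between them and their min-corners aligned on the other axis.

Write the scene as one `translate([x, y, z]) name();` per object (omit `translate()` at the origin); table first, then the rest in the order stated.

table();
translate([241, 343, 739]) ladder();
translate([0, -1163, 0]) bed_frame();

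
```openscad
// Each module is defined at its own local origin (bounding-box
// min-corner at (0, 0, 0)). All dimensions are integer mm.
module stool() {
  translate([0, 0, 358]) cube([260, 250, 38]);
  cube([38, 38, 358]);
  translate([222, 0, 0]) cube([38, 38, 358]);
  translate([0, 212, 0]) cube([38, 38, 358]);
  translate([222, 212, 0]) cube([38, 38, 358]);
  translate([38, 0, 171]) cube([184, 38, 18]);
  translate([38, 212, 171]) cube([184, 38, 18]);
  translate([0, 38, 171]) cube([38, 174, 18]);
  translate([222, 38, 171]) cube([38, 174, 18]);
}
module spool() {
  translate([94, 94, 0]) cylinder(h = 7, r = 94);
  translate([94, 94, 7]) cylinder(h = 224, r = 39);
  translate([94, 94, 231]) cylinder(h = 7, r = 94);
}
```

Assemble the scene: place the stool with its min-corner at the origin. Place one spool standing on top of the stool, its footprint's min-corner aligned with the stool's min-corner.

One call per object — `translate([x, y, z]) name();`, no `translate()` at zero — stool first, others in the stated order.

stool();
translate([0, 0, 396]) spool();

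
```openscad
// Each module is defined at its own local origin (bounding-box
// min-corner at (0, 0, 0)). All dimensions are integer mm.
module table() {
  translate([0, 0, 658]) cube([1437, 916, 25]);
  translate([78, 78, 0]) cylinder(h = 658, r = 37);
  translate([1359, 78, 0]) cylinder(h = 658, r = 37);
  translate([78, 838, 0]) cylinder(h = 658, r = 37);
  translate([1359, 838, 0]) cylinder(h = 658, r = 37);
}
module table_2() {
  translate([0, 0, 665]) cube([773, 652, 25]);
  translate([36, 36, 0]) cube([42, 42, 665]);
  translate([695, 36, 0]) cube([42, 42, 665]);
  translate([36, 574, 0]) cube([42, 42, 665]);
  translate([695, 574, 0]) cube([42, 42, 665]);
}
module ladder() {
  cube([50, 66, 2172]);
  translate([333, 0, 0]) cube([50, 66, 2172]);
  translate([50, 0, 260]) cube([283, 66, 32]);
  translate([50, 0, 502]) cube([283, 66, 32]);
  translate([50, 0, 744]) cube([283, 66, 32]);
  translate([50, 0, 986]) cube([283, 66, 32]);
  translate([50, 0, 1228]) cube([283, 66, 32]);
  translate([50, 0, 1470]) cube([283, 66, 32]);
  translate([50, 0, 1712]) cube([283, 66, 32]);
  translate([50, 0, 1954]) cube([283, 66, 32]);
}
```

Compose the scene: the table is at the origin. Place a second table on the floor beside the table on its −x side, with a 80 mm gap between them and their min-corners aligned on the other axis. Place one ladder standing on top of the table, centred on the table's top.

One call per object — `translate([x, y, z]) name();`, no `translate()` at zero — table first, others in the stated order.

table();
translate([-853, 0, 0]) table_2();
translate([527, 425, 683]) ladder();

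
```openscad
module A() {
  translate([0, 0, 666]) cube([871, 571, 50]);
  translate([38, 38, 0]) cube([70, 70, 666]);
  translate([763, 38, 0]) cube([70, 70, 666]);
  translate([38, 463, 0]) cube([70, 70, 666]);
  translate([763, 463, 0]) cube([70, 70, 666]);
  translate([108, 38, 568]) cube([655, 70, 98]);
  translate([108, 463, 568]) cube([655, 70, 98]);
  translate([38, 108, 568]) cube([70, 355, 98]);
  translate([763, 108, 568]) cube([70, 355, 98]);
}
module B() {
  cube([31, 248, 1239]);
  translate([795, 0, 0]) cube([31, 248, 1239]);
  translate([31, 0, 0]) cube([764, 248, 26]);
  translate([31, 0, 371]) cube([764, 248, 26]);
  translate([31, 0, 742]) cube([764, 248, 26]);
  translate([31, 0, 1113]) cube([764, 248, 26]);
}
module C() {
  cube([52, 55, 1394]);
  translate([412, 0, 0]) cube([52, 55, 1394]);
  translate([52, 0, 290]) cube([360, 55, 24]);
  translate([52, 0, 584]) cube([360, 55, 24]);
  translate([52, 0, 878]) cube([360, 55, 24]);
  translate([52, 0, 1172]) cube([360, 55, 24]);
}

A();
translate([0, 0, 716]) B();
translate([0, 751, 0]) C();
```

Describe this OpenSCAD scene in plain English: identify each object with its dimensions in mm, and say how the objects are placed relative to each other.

A is a table with a 871×571 mm rectangular top, 50 mm thick, top surface at z = 716 mm, supported by four 70×70 mm square legs, each inset 38 mm from the nearest pair of top edges, running from the floor. Four apron rails, 70 mm thick and 98 mm tall, run between adjacent legs with their top edges flush with the underside of the top and their outer faces flush with the legs' outer faces.

B is an open bookshelf. Two side panels, each 31 mm thick, 248 mm deep and 1239 mm tall, stand 826 mm apart (outside-to-outside). Between them sit 4 shelves, each 26 mm thick and 248 mm deep, spanning the full gap between the sides. The bottom shelf rests on the floor (its underside at z = 0) and the clear gap between one shelf's top and the next shelf's underside is 345 mm.

C is a wooden ladder with two side rails of 52×55 mm section and 1394 mm height, set 464 mm apart overall. Between them run 4 rectangular rungs (55 mm deep, 24 mm thick), front faces flush with the rails' −y face. The bottom of the first rung is 290 mm above the floor and each subsequent rung is 294 mm higher than the one below.

The bookshelf is on top of the table. The ladder is on the floor beside the table on its +y side.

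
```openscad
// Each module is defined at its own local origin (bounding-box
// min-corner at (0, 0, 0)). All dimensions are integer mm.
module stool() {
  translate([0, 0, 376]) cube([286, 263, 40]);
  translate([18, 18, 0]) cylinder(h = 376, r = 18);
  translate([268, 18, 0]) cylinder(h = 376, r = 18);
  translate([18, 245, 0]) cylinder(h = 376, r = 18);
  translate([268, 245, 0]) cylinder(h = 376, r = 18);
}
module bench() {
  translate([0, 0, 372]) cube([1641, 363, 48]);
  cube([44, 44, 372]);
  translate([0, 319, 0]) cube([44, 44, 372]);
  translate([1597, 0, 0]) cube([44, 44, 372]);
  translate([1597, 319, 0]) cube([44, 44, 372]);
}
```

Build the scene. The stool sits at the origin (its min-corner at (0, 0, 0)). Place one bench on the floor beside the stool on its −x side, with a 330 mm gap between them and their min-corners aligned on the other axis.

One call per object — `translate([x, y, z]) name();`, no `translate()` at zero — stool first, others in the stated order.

stool();
translate([-1971, 0, 0]) bench();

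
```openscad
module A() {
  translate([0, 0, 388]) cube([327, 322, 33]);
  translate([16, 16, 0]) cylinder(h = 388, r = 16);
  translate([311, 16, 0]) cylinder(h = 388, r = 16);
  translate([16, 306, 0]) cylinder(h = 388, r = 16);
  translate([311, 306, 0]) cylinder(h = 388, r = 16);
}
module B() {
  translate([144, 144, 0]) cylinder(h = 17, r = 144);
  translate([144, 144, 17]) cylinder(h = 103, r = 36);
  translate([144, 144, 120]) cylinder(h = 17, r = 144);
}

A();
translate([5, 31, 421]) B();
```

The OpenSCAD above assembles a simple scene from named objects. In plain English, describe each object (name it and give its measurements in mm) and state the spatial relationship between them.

A is a four-legged stool. The seat is 327×322 mm, 33 mm thick, top at z = 421 mm. It stands on four round legs, each 32 mm in diameter, from z = 0 to the seat underside, each leg's axis is inset half a diameter from the nearest pair of seat edges (so the leg's bounding box is flush with the corner).

B is a spool: two coaxial disc flanges of radius 144 mm and thickness 17 mm, joined by a core cylinder of radius 36 mm and height 103 mm. The lower flange rests on z = 0 and the three cylinders share a vertical axis.

The spool is on top of the stool.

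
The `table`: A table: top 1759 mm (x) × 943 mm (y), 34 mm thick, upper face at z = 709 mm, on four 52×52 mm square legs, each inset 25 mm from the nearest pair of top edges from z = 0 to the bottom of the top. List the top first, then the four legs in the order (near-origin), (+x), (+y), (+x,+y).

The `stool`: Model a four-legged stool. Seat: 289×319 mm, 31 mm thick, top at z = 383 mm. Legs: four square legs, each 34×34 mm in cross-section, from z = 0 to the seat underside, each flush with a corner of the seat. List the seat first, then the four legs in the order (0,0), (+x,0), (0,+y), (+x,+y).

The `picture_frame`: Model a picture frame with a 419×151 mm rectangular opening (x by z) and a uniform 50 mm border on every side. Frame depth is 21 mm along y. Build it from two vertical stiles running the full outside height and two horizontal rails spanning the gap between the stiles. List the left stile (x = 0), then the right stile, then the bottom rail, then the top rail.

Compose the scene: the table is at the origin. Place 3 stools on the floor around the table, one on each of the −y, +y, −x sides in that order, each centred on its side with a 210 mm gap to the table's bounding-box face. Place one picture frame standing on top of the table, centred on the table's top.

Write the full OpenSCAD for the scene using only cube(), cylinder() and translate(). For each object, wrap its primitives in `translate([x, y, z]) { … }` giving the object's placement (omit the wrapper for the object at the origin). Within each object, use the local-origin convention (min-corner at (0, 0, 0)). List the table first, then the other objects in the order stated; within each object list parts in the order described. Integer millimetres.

translate([0, 0, 675]) cube([1759, 943, 34]);
translate([25, 25, 0]) cube([52, 52, 675]);
translate([1682, 25, 0]) cube([52, 52, 675]);
translate([25, 866, 0]) cube([52, 52, 675]);
translate([1682, 866, 0]) cube([52, 52, 675]);
translate([735, -529, 0]) {
  translate([0, 0, 352]) cube([289, 319, 31]);
  cube([34, 34, 352]);
  translate([255, 0, 0]) cube([34, 34, 352]);
  translate([0, 285, 0]) cube([34, 34, 352]);
  translate([255, 285, 0]) cube([34, 34, 352]);
}
translate([735, 1153, 0]) {
  translate([0, 0, 352]) cube([289, 319, 31]);
  cube([34, 34, 352]);
  translate([255, 0, 0]) cube([34, 34, 352]);
  translate([0, 285, 0]) cube([34, 34, 352]);
  translate([255, 285, 0]) cube([34, 34, 352]);
}
translate([-499, 312, 0]) {
  translate([0, 0, 352]) cube([289, 319, 31]);
  cube([34, 34, 352]);
  translate([255, 0, 0]) cube([34, 34, 352]);
  translate([0, 285, 0]) cube([34, 34, 352]);
  translate([255, 285, 0]) cube([34, 34, 352]);
}
translate([620, 461, 709]) {
  cube([50, 21, 251]);
  translate([469, 0, 0]) cube([50, 21, 251]);
  translate([50, 0, 0]) cube([419, 21, 50]);
  translate([50, 0, 201]) cube([419, 21, 50]);
}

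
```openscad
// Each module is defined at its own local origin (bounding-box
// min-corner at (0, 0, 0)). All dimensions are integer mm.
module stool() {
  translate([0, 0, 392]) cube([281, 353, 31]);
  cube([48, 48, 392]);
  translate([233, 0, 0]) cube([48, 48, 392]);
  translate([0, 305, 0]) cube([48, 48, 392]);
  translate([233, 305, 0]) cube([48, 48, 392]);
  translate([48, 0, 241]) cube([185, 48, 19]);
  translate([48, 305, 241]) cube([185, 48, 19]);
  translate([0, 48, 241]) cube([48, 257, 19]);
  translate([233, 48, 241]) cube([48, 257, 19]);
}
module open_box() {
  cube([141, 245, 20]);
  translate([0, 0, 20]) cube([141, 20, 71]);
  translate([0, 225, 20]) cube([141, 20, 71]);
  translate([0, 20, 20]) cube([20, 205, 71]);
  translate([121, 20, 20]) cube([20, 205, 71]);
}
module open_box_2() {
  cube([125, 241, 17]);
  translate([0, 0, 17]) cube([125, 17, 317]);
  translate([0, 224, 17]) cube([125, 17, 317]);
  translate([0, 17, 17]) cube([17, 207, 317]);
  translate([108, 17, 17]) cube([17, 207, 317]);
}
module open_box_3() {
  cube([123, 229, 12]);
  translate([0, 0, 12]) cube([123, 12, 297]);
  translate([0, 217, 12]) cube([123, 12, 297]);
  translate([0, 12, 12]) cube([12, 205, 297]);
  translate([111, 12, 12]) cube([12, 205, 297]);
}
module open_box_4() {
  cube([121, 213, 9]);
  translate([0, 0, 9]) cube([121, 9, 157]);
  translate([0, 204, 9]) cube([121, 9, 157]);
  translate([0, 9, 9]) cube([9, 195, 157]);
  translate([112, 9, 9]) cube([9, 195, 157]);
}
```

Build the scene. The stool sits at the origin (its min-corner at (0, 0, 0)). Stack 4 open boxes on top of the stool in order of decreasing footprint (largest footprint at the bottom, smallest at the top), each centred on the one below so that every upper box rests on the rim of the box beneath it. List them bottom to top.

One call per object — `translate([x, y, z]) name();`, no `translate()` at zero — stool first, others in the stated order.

stool();
translate([70, 54, 423]) open_box();
translate([78, 56, 514]) open_box_2();
translate([79, 62, 848]) open_box_3();
translate([80, 70, 1157]) open_box_4();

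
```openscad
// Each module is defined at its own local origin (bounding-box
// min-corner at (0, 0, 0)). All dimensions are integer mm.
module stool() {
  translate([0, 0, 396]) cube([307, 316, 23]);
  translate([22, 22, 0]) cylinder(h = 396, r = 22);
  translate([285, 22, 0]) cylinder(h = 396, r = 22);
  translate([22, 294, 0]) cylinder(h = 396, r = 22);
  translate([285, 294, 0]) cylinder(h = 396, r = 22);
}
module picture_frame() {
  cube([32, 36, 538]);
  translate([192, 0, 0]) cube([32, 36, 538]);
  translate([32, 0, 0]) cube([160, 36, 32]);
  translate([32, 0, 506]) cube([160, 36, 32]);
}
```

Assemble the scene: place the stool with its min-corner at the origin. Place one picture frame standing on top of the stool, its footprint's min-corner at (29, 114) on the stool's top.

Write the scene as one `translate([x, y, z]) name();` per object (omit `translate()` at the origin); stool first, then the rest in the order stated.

stool();
translate([29, 114, 419]) picture_frame();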